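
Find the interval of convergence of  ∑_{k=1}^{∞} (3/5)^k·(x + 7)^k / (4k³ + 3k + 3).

[-26/3, -16/3]

The ratio of consecutive coefficients is [(4k³ + 3k + 3)/(4(k+1)³ + 3(k+1) + 3)] · 3/5 → 3/5.
Thus R = 1/(3/5) = 5/3.
Endpoint x = -16/3: the terms are on the order of 1/k³, so the series converges absolutely by comparison with the p-series (p = 3 > 1).
At x = -26/3: the terms are on the order of 1/k³, so the series converges absolutely by comparison with the p-series (p = 3 > 1).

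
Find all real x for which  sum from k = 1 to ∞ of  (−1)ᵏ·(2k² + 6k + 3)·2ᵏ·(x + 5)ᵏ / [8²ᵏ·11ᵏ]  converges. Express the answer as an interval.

(-357, 347)

The ratio of consecutive coefficients is [(2(k+1)² + 6(k+1) + 3)/(2k² + 6k + 3)] · 2/(64·11) → 1/352.
The series converges when 1/352 · |x + 5| < 1, giving R = 352.
At x = 347: the k-th term does not approach 0; divergence by the term test.
At x = -357: the terms have absolute value of order k², which does not tend to 0, so the series diverges by the divergence test.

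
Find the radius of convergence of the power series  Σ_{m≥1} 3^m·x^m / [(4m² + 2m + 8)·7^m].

R = 7/3

By the ratio test, |a_{m+1}/a_m| = [(4m² + 2m + 8)/(4(m+1)² + 2(m+1) + 8)] · 3/7 → 3/7.
Thus R = 1/(3/7) = 7/3.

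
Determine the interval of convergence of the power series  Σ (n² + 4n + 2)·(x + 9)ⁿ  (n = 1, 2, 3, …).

Apply the ratio test: |a_{n+1}| / |a_n| = ((n+1)² + 4(n+1) + 2)/(n² + 4n + 2), which tends to 1 as n → ∞.
Hence R = 1.
At x = -8: the terms have absolute value of order n², which does not tend to 0, so the series diverges by the divergence test.
Endpoint x = -10: the terms have absolute value of order n², which does not tend to 0, so the series diverges by the divergence test.

(-10, -8)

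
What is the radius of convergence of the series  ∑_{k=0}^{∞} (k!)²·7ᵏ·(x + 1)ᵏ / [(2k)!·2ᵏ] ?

The ratio of consecutive coefficients is (k+1)²/[(2k+1)·(2k+2)] · 7/2 → 7/8.
Convergence for |x + 1| · 7/8 < 1, i.e. |x + 1| < 8/7. So R = 8/7.

R = 8/7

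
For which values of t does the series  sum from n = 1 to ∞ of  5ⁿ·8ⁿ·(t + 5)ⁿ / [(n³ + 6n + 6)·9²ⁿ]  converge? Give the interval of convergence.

[-281/40, -119/40]

Ratio test: |a_{n+1}/a_n| = [(n³ + 6n + 6)/((n+1)³ + 6(n+1) + 6)] · 5·8/81 → 40/81 as n → ∞.
The series converges when 40/81 · |t + 5| < 1, giving R = 81/40.
Check t = -119/40: absolute convergence follows by limit comparison with Σ 1/n³.
When t = -281/40, the terms are on the order of 1/n³, so the series converges absolutely by comparison with the p-series (p = 3 > 1).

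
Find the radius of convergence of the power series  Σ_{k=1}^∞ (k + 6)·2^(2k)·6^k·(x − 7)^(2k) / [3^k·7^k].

R = √14/4

The ratio of consecutive coefficients is [((k+1) + 6)/(k + 6)] · 4·6/(3·7) → 8/7.
Writing y = (x − 7)², the series in y has radius 7/8, so |x − 7| < √(7/8) and R = √14/4.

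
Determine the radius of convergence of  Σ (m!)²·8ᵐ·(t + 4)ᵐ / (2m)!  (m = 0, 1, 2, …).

R = 1/2

Ratio test: |a_{m+1}/a_m| = (m+1)²/[(2m+1)·(2m+2)] · 8 → 2 as m → ∞.
The series converges when 2 · |t + 4| < 1, giving R = 1/2.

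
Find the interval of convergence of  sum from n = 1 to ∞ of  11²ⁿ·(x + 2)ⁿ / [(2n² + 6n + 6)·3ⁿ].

By the ratio test, |a_{n+1}/a_n| = [(2n² + 6n + 6)/(2(n+1)² + 6(n+1) + 6)] · 121/3 → 121/3.
The series converges when 121/3 · |x + 2| < 1, giving R = 3/121.
Check x = -239/121: the series is dominated by a constant times Σ 1/n², which converges (p = 2 > 1).
At x = -245/121: absolute convergence follows by limit comparison with Σ 1/n².

[-245/121, -239/121]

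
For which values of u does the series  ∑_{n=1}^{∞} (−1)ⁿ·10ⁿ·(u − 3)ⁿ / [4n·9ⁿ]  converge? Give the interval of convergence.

(21/10, 39/10]

The ratio of consecutive coefficients is [4n/4(n+1)] · 10/9 → 10/9.
Thus R = 1/(10/9) = 9/10.
When u = 39/10, an alternating series whose terms decrease to 0 in absolute value, so it converges by the Leibniz criterion.
At u = 21/10: comparison with the harmonic series Σ 1/n shows the series diverges.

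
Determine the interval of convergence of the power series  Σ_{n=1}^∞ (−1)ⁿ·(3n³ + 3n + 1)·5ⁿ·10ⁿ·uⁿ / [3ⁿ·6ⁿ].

(-9/25, 9/25)

Apply the ratio test: |a_{n+1}| / |a_n| = [(3(n+1)³ + 3(n+1) + 1)/(3n³ + 3n + 1)] · 5·10/(3·6), which tends to 25/9 as n → ∞.
Hence the series converges for |u| < 1/(25/9) = 9/25, so the radius of convergence is 9/25.
When u = 9/25, the terms do not tend to 0, so the series diverges.
Endpoint u = -9/25: the n-th term does not approach 0; divergence by the term test.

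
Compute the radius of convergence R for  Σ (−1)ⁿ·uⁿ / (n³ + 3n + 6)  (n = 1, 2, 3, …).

Apply the ratio test: |a_{n+1}| / |a_n| = (n³ + 3n + 6)/((n+1)³ + 3(n+1) + 6), which tends to 1 as n → ∞.
So the series converges when |u| < 1 and diverges when |u| > 1; R = 1.

R = 1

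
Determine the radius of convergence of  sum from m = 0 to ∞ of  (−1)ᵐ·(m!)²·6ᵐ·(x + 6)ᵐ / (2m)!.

The ratio of consecutive coefficients is (m+1)²/[(2m+1)·(2m+2)] · 6 → 3/2.
Hence the series converges for |x + 6| < 1/(3/2) = 2/3, so the radius of convergence is 2/3.

R = 2/3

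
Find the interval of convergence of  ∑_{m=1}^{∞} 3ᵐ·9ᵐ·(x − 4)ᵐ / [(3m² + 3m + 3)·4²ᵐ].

[92/27, 124/27]

Ratio test: |a_{m+1}/a_m| = [(3m² + 3m + 3)/(3(m+1)² + 3(m+1) + 3)] · 3·9/16 → 27/16 as m → ∞.
Thus R = 1/(27/16) = 16/27.
Check x = 124/27: the series is dominated by a constant times Σ 1/m², which converges (p = 2 > 1).
When x = 92/27, the terms are on the order of 1/m², so the series converges absolutely by comparison with the p-series (p = 2 > 1).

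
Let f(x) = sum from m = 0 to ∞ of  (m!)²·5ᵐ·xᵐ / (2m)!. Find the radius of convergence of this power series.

Apply the ratio test: |a_{m+1}| / |a_m| = (m+1)²/[(2m+1)·(2m+2)] · 5, which tends to 5/4 as m → ∞.
Convergence for |x| · 5/4 < 1, i.e. |x| < 4/5. So R = 4/5.

R = 4/5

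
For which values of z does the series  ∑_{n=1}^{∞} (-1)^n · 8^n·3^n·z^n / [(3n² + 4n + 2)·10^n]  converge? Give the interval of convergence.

[-5/12, 5/12]

By the ratio test, |a_{n+1}/a_n| = [(3n² + 4n + 2)/(3(n+1)² + 4(n+1) + 2)] · 8·3/10 → 12/5.
Thus R = 1/(12/5) = 5/12.
Endpoint z = 5/12: the terms are on the order of 1/n², so the series converges absolutely by comparison with the p-series (p = 2 > 1).
Endpoint z = -5/12: absolute convergence follows by limit comparison with Σ 1/n².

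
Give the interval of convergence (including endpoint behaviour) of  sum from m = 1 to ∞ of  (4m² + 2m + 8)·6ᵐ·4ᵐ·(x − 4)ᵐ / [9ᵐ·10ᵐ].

The ratio of consecutive coefficients is [(4(m+1)² + 2(m+1) + 8)/(4m² + 2m + 8)] · 6·4/(9·10) → 4/15.
Convergence for |x − 4| · 4/15 < 1, i.e. |x − 4| < 15/4. So R = 15/4.
Check x = 31/4: the terms have absolute value of order m², which does not tend to 0, so the series diverges by the divergence test.
At x = 1/4: the m-th term does not approach 0; divergence by the term test.

(1/4, 31/4)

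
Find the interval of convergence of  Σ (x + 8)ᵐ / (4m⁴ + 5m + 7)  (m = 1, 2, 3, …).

[-9, -7]

The ratio of consecutive coefficients is (4m⁴ + 5m + 7)/(4(m+1)⁴ + 5(m+1) + 7) → 1.
Hence R = 1.
Check x = -7: the terms are on the order of 1/m⁴, so the series converges absolutely by comparison with the p-series (p = 4 > 1).
Check x = -9: the series is dominated by a constant times Σ 1/m⁴, which converges (p = 4 > 1).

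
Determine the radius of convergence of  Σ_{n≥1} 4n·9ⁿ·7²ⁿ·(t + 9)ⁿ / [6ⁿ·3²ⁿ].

Apply the ratio test: |a_{n+1}| / |a_n| = [4(n+1)/4n] · 9·49/(6·9), which tends to 49/6 as n → ∞.
Hence the series converges for |t + 9| < 1/(49/6) = 6/49, so the radius of convergence is 6/49.

R = 6/49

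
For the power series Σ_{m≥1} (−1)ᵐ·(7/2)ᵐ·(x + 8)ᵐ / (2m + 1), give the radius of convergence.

R = 2/7

Ratio test: |a_{m+1}/a_m| = [(2m + 1)/(2(m+1) + 1)] · 7/2 → 7/2 as m → ∞.
The series converges when 7/2 · |x + 8| < 1, giving R = 2/7.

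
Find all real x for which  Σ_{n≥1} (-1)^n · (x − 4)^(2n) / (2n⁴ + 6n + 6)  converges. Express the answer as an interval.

[3, 5]

The ratio of consecutive coefficients is (2n⁴ + 6n + 6)/(2(n+1)⁴ + 6(n+1) + 6) → 1.
Since the exponent of (x − 4) increases by 2 each term, convergence requires |x − 4|² < 1, hence R = 1.
Check x = 5: the terms are on the order of 1/n⁴, so the series converges absolutely by comparison with the p-series (p = 4 > 1).
Endpoint x = 3: the series is dominated by a constant times Σ 1/n⁴, which converges (p = 4 > 1).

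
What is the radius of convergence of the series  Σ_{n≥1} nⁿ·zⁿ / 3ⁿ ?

Applying the root test, |a_n|^(1/n) = n/3 → ∞.
Since the n-th root of |a_n| is unbounded, the series converges only at z = 0; R = 0.

R = 0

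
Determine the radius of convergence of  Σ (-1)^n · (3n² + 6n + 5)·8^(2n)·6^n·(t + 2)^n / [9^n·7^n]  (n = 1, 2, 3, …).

R = 21/128

Apply the ratio test: |a_{n+1}| / |a_n| = [(3(n+1)² + 6(n+1) + 5)/(3n² + 6n + 5)] · 64·6/(9·7), which tends to 128/21 as n → ∞.
The series converges when 128/21 · |t + 2| < 1, giving R = 21/128.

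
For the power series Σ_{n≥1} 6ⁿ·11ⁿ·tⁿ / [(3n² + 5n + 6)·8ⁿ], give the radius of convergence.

The ratio of consecutive coefficients is [(3n² + 5n + 6)/(3(n+1)² + 5(n+1) + 6)] · 6·11/8 → 33/4.
Hence the series converges for |t| < 1/(33/4) = 4/33, so the radius of convergence is 4/33.

R = 4/33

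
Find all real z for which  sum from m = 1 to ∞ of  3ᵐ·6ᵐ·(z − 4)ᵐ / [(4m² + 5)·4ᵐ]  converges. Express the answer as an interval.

Ratio test: |a_{m+1}/a_m| = [(4m² + 5)/(4(m+1)² + 5)] · 3·6/4 → 9/2 as m → ∞.
The series converges when 9/2 · |z − 4| < 1, giving R = 2/9.
Check z = 38/9: the series is dominated by a constant times Σ 1/m², which converges (p = 2 > 1).
Endpoint z = 34/9: the series is dominated by a constant times Σ 1/m², which converges (p = 2 > 1).

[34/9, 38/9]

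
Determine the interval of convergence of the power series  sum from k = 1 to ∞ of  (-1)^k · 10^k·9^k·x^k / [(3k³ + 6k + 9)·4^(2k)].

[-8/45, 8/45]

Apply the ratio test: |a_{k+1}| / |a_k| = [(3k³ + 6k + 9)/(3(k+1)³ + 6(k+1) + 9)] · 10·9/16, which tends to 45/8 as k → ∞.
The series converges when 45/8 · |x| < 1, giving R = 8/45.
Check x = 8/45: the terms are on the order of 1/k³, so the series converges absolutely by comparison with the p-series (p = 3 > 1).
Endpoint x = -8/45: the terms are on the order of 1/k³, so the series converges absolutely by comparison with the p-series (p = 3 > 1).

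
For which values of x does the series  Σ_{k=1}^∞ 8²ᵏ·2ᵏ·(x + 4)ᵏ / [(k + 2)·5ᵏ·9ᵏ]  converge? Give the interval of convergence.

Ratio test: |a_{k+1}/a_k| = [(k + 2)/((k+1) + 2)] · 64·2/(5·9) → 128/45 as k → ∞.
Convergence for |x + 4| · 128/45 < 1, i.e. |x + 4| < 45/128. So R = 45/128.
At x = -467/128: the terms behave like c/k; limit comparison with the harmonic series gives divergence.
Endpoint x = -557/128: an alternating series whose terms decrease to 0 in absolute value, so it converges by the Leibniz criterion.

[-557/128, -467/128)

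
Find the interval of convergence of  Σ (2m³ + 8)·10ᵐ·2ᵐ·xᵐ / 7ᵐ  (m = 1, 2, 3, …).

By the ratio test, |a_{m+1}/a_m| = [(2(m+1)³ + 8)/(2m³ + 8)] · 10·2/7 → 20/7.
Thus R = 1/(20/7) = 7/20.
When x = 7/20, the terms have absolute value of order m³, which does not tend to 0, so the series diverges by the divergence test.
When x = -7/20, the terms do not tend to 0, so the series diverges.

(-7/20, 7/20)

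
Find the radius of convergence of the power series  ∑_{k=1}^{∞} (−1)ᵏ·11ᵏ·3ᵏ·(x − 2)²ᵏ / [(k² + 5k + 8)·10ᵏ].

R = √330/33

The ratio of consecutive coefficients is [(k² + 5k + 8)/((k+1)² + 5(k+1) + 8)] · 11·3/10 → 33/10.
Since the exponent of (x − 2) increases by 2 each term, convergence requires |x − 2|² < 10/33, hence R = √330/33.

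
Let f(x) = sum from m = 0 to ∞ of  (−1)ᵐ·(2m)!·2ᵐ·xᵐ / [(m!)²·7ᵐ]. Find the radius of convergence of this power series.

Ratio test: |a_{m+1}/a_m| = (2m+1)·(2m+2)/(m+1)² · 2/7 → 8/7 as m → ∞.
The series converges when 8/7 · |x| < 1, giving R = 7/8.

R = 7/8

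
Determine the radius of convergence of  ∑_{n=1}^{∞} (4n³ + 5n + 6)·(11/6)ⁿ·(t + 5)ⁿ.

R = 6/11

Apply the ratio test: |a_{n+1}| / |a_n| = [(4(n+1)³ + 5(n+1) + 6)/(4n³ + 5n + 6)] · 11/6, which tends to 11/6 as n → ∞.
Convergence for |t + 5| · 11/6 < 1, i.e. |t + 5| < 6/11. So R = 6/11.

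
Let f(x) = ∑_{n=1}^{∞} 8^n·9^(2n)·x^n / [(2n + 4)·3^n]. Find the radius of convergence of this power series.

Apply the ratio test: |a_{n+1}| / |a_n| = [(2n + 4)/(2(n+1) + 4)] · 8·81/3, which tends to 216 as n → ∞.
The series converges when 216 · |x| < 1, giving R = 1/216.

R = 1/216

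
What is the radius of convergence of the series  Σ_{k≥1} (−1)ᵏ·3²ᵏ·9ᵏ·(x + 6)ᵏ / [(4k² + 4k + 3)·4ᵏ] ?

R = 4/81

The ratio of consecutive coefficients is [(4k² + 4k + 3)/(4(k+1)² + 4(k+1) + 3)] · 9·9/4 → 81/4.
Thus R = 1/(81/4) = 4/81.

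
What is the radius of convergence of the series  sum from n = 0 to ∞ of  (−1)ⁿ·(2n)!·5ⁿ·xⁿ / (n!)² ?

R = 1/20

Apply the ratio test: |a_{n+1}| / |a_n| = (2n+1)·(2n+2)/(n+1)² · 5, which tends to 20 as n → ∞.
The series converges when 20 · |x| < 1, giving R = 1/20.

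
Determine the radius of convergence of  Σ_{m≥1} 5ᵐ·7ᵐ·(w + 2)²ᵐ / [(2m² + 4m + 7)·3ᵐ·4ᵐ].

By the ratio test, |a_{m+1}/a_m| = [(2m² + 4m + 7)/(2(m+1)² + 4(m+1) + 7)] · 5·7/(3·4) → 35/12.
Successive powers of (w + 2) differ by 2, so the series converges when |w + 2|² · 35/12 < 1, i.e. |w + 2| < √(12/35). So R = 2√105/35.

R = 2√105/35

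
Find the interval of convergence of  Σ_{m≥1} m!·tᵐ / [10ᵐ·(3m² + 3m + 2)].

{0}

The ratio of consecutive coefficients is (m+1) · 1/10 · (3m² + 3m + 2)/(3(m+1)² + 3(m+1) + 2) → ∞.
The terms grow without bound for any t ≠ 0, so R = 0 (convergence only at t = 0).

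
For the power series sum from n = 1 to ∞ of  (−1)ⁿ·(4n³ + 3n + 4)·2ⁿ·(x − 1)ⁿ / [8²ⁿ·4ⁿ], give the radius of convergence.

Ratio test: |a_{n+1}/a_n| = [(4(n+1)³ + 3(n+1) + 4)/(4n³ + 3n + 4)] · 2/(64·4) → 1/128 as n → ∞.
The series converges when 1/128 · |x − 1| < 1, giving R = 128.

R = 128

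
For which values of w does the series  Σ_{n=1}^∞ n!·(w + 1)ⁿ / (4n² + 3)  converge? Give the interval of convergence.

{-1}

Ratio test: |a_{n+1}/a_n| = (n+1) · (4n² + 3)/(4(n+1)² + 3) → ∞ as n → ∞.
The ratio grows without bound, so the series diverges whenever (w + 1) ≠ 0; it converges only at w = -1. R = 0.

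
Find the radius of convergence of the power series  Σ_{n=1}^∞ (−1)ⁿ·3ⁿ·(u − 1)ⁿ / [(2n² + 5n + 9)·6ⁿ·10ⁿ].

Apply the ratio test: |a_{n+1}| / |a_n| = [(2n² + 5n + 9)/(2(n+1)² + 5(n+1) + 9)] · 3/(6·10), which tends to 1/20 as n → ∞.
Convergence for |u − 1| · 1/20 < 1, i.e. |u − 1| < 20. So R = 20.

R = 20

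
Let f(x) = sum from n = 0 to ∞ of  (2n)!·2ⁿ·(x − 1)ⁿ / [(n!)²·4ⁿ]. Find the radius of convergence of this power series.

By the ratio test, |a_{n+1}/a_n| = (2n+1)·(2n+2)/(n+1)² · 2/4 → 2.
Convergence for |x − 1| · 2 < 1, i.e. |x − 1| < 1/2. So R = 1/2.

R = 1/2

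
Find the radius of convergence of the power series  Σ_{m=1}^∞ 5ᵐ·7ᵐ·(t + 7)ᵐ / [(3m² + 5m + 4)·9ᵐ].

R = 9/35

The ratio of consecutive coefficients is [(3m² + 5m + 4)/(3(m+1)² + 5(m+1) + 4)] · 5·7/9 → 35/9.
Thus R = 1/(35/9) = 9/35.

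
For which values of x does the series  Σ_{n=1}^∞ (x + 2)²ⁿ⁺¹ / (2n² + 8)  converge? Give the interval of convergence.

Ratio test: |a_{n+1}/a_n| = (2n² + 8)/(2(n+1)² + 8) → 1 as n → ∞.
Successive powers of (x + 2) differ by 2, so the series converges when |x + 2|² · 1 < 1, i.e. |x + 2| < √(1) = 1. So R = 1.
Endpoint x = -1: absolute convergence follows by limit comparison with Σ 1/n².
Endpoint x = -3: absolute convergence follows by limit comparison with Σ 1/n².

[-3, -1]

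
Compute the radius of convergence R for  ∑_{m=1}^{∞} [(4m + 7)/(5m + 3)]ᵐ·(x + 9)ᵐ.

Root test: |a_m|^(1/m) = (4m + 7)/(5m + 3) → 4/5.
Convergence for |x + 9| · 4/5 < 1, i.e. |x + 9| < 5/4. So R = 5/4.

R = 5/4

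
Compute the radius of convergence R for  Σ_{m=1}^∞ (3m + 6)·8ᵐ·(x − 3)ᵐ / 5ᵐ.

Apply the ratio test: |a_{m+1}| / |a_m| = [(3(m+1) + 6)/(3m + 6)] · 8/5, which tends to 8/5 as m → ∞.
Convergence for |x − 3| · 8/5 < 1, i.e. |x − 3| < 5/8. So R = 5/8.

R = 5/8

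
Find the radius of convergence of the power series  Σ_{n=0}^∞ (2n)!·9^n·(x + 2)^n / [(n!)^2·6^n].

Ratio test: |a_{n+1}/a_n| = (2n+1)·(2n+2)/(n+1)² · 9/6 → 6 as n → ∞.
Convergence for |x + 2| · 6 < 1, i.e. |x + 2| < 1/6. So R = 1/6.

R = 1/6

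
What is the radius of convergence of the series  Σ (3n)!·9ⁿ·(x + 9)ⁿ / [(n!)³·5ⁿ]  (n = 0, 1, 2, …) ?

By the ratio test, |a_{n+1}/a_n| = (3n+1)·(3n+2)·(3n+3)/(n+1)³ · 9/5 → 243/5.
Thus R = 1/(243/5) = 5/243.

R = 5/243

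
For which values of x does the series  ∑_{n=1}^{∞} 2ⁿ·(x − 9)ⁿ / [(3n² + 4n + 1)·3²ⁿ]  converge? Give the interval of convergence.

The ratio of consecutive coefficients is [(3n² + 4n + 1)/(3(n+1)² + 4(n+1) + 1)] · 2/9 → 2/9.
Convergence for |x − 9| · 2/9 < 1, i.e. |x − 9| < 9/2. So R = 9/2.
Endpoint x = 27/2: the series is dominated by a constant times Σ 1/n², which converges (p = 2 > 1).
Endpoint x = 9/2: absolute convergence follows by limit comparison with Σ 1/n².

[9/2, 27/2]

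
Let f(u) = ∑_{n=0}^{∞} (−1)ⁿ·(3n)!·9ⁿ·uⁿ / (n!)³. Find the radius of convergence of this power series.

R = 1/243

The ratio of consecutive coefficients is (3n+1)·(3n+2)·(3n+3)/(n+1)³ · 9 → 243.
Thus R = 1/(243) = 1/243.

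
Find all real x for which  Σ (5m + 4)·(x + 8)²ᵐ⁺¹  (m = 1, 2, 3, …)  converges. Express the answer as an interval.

(-9, -7)

The ratio of consecutive coefficients is (5(m+1) + 4)/(5m + 4) → 1.
Writing y = (x + 8)², the series in y has radius 1, so |x + 8| < √(1) = 1 and R = 1.
When x = -7, the m-th term does not approach 0; divergence by the term test.
Check x = -9: the m-th term does not approach 0; divergence by the term test.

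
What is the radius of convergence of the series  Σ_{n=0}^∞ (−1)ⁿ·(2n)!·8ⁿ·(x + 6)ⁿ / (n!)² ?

Ratio test: |a_{n+1}/a_n| = (2n+1)·(2n+2)/(n+1)² · 8 → 32 as n → ∞.
Thus R = 1/(32) = 1/32.

R = 1/32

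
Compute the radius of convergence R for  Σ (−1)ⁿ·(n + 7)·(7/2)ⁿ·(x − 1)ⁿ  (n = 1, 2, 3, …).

By the ratio test, |a_{n+1}/a_n| = [((n+1) + 7)/(n + 7)] · 7/2 → 7/2.
The series converges when 7/2 · |x − 1| < 1, giving R = 2/7.

R = 2/7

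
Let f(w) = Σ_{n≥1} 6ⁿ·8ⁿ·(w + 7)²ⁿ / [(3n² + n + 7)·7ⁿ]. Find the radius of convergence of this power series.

The ratio of consecutive coefficients is [(3n² + n + 7)/(3(n+1)² + (n+1) + 7)] · 6·8/7 → 48/7.
Writing y = (w + 7)², the series in y has radius 7/48, so |w + 7| < √(7/48) and R = √21/12.

R = √21/12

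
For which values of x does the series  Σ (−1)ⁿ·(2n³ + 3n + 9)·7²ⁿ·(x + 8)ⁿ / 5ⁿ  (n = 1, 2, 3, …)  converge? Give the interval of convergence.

By the ratio test, |a_{n+1}/a_n| = [(2(n+1)³ + 3(n+1) + 9)/(2n³ + 3n + 9)] · 49/5 → 49/5.
Hence the series converges for |x + 8| < 1/(49/5) = 5/49, so the radius of convergence is 5/49.
Endpoint x = -387/49: the n-th term does not approach 0; divergence by the term test.
Check x = -397/49: the n-th term does not approach 0; divergence by the term test.

(-397/49, -387/49)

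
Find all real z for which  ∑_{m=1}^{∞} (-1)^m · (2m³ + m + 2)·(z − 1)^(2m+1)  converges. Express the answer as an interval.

(0, 2)

The ratio of consecutive coefficients is (2(m+1)³ + (m+1) + 2)/(2m³ + m + 2) → 1.
Writing y = (z − 1)², the series in y has radius 1, so |z − 1| < √(1) = 1 and R = 1.
At z = 2: the m-th term does not approach 0; divergence by the term test.
At z = 0: the terms do not tend to 0, so the series diverges.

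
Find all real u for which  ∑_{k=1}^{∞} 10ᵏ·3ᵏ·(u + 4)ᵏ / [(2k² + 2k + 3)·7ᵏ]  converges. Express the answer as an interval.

[-127/30, -113/30]

The ratio of consecutive coefficients is [(2k² + 2k + 3)/(2(k+1)² + 2(k+1) + 3)] · 10·3/7 → 30/7.
Hence the series converges for |u + 4| < 1/(30/7) = 7/30, so the radius of convergence is 7/30.
When u = -113/30, absolute convergence follows by limit comparison with Σ 1/k².
When u = -127/30, the series is dominated by a constant times Σ 1/k², which converges (p = 2 > 1).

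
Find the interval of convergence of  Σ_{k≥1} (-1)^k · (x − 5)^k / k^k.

By the Cauchy root test, |a_k|^(1/k) = 1/k → 0.
Since the k-th root of |a_k| tends to 0, the series converges for all real x; R = ∞.

(−∞, ∞)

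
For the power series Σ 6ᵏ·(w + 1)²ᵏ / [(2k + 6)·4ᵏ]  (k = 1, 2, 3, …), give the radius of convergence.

R = √6/3

The ratio of consecutive coefficients is [(2k + 6)/(2(k+1) + 6)] · 6/4 → 3/2.
Successive powers of (w + 1) differ by 2, so the series converges when |w + 1|² · 3/2 < 1, i.e. |w + 1| < √(2/3). So R = √6/3.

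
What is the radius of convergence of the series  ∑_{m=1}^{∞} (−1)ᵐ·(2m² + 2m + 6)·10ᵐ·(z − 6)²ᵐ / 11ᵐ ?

The ratio of consecutive coefficients is [(2(m+1)² + 2(m+1) + 6)/(2m² + 2m + 6)] · 10/11 → 10/11.
Since the exponent of (z − 6) increases by 2 each term, convergence requires |z − 6|² < 11/10, hence R = √110/10.

R = √110/10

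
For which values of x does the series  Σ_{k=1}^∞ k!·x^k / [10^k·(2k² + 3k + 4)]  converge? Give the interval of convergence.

{0}

The ratio of consecutive coefficients is (k+1) · 1/10 · (2k² + 3k + 4)/(2(k+1)² + 3(k+1) + 4) → ∞.
The ratio grows without bound, so the series diverges whenever x ≠ 0; it converges only at x = 0. R = 0.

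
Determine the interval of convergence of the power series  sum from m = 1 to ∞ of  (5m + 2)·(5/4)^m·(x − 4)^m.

By the ratio test, |a_{m+1}/a_m| = [(5(m+1) + 2)/(5m + 2)] · 5/4 → 5/4.
Hence the series converges for |x − 4| < 1/(5/4) = 4/5, so the radius of convergence is 4/5.
Endpoint x = 24/5: the terms do not tend to 0, so the series diverges.
Check x = 16/5: the m-th term does not approach 0; divergence by the term test.

(16/5, 24/5)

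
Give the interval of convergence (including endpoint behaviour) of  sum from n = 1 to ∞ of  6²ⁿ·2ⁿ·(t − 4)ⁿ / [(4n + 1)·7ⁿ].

By the ratio test, |a_{n+1}/a_n| = [(4n + 1)/(4(n+1) + 1)] · 36·2/7 → 72/7.
The series converges when 72/7 · |t − 4| < 1, giving R = 7/72.
Endpoint t = 295/72: the terms behave like c/n; limit comparison with the harmonic series gives divergence.
Check t = 281/72: convergence follows from the alternating series test (terms decrease monotonically to 0).

[281/72, 295/72)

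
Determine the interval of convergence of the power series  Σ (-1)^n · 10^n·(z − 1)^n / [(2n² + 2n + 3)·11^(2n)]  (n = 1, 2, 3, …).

[-111/10, 131/10]

Ratio test: |a_{n+1}/a_n| = [(2n² + 2n + 3)/(2(n+1)² + 2(n+1) + 3)] · 10/121 → 10/121 as n → ∞.
Hence the series converges for |z − 1| < 1/(10/121) = 121/10, so the radius of convergence is 121/10.
When z = 131/10, absolute convergence follows by limit comparison with Σ 1/n².
Endpoint z = -111/10: the series is dominated by a constant times Σ 1/n², which converges (p = 2 > 1).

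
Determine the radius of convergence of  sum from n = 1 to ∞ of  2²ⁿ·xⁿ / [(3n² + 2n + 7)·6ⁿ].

R = 3/2

Apply the ratio test: |a_{n+1}| / |a_n| = [(3n² + 2n + 7)/(3(n+1)² + 2(n+1) + 7)] · 4/6, which tends to 2/3 as n → ∞.
The series converges when 2/3 · |x| < 1, giving R = 3/2.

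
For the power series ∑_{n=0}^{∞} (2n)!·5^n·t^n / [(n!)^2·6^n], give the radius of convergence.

By the ratio test, |a_{n+1}/a_n| = (2n+1)·(2n+2)/(n+1)² · 5/6 → 10/3.
The series converges when 10/3 · |t| < 1, giving R = 3/10.

R = 3/10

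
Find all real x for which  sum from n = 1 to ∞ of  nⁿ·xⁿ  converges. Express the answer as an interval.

{0}

Root test: |a_n|^(1/n) = n → ∞.
The root grows without bound, so R = 0 (convergence only at x = 0).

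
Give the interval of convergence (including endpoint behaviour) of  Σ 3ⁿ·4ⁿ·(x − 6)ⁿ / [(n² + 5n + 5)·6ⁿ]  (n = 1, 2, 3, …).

Apply the ratio test: |a_{n+1}| / |a_n| = [(n² + 5n + 5)/((n+1)² + 5(n+1) + 5)] · 3·4/6, which tends to 2 as n → ∞.
Thus R = 1/(2) = 1/2.
When x = 13/2, the series is dominated by a constant times Σ 1/n², which converges (p = 2 > 1).
When x = 11/2, the terms are on the order of 1/n², so the series converges absolutely by comparison with the p-series (p = 2 > 1).

[11/2, 13/2]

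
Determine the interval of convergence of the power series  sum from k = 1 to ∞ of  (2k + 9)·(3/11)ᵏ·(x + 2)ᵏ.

Ratio test: |a_{k+1}/a_k| = [(2(k+1) + 9)/(2k + 9)] · 3/11 → 3/11 as k → ∞.
Hence the series converges for |x + 2| < 1/(3/11) = 11/3, so the radius of convergence is 11/3.
At x = 5/3: the terms have absolute value of order k, which does not tend to 0, so the series diverges by the divergence test.
When x = -17/3, the terms do not tend to 0, so the series diverges.

(-17/3, 5/3)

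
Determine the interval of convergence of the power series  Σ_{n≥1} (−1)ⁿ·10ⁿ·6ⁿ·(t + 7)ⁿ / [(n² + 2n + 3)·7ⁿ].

Ratio test: |a_{n+1}/a_n| = [(n² + 2n + 3)/((n+1)² + 2(n+1) + 3)] · 10·6/7 → 60/7 as n → ∞.
Thus R = 1/(60/7) = 7/60.
At t = -413/60: the series is dominated by a constant times Σ 1/n², which converges (p = 2 > 1).
Check t = -427/60: the terms are on the order of 1/n², so the series converges absolutely by comparison with the p-series (p = 2 > 1).

[-427/60, -413/60]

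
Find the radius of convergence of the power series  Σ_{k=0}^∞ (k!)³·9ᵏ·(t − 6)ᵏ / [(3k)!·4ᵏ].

The ratio of consecutive coefficients is (k+1)³/[(3k+1)·(3k+2)·(3k+3)] · 9/4 → 1/12.
Convergence for |t − 6| · 1/12 < 1, i.e. |t − 6| < 12. So R = 12.

R = 12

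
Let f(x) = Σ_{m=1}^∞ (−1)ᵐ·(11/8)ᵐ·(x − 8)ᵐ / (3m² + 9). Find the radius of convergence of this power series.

By the ratio test, |a_{m+1}/a_m| = [(3m² + 9)/(3(m+1)² + 9)] · 11/8 → 11/8.
The series converges when 11/8 · |x − 8| < 1, giving R = 8/11.

R = 8/11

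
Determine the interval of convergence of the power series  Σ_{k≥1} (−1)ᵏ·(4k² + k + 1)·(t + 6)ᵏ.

(-7, -5)

Ratio test: |a_{k+1}/a_k| = (4(k+1)² + (k+1) + 1)/(4k² + k + 1) → 1 as k → ∞.
Convergence for |t + 6| < 1, so R = 1.
Check t = -5: the terms have absolute value of order k², which does not tend to 0, so the series diverges by the divergence test.
At t = -7: the terms have absolute value of order k², which does not tend to 0, so the series diverges by the divergence test.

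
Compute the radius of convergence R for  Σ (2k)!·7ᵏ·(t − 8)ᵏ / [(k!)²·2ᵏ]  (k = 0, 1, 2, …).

R = 1/14

Ratio test: |a_{k+1}/a_k| = (2k+1)·(2k+2)/(k+1)² · 7/2 → 14 as k → ∞.
The series converges when 14 · |t − 8| < 1, giving R = 1/14.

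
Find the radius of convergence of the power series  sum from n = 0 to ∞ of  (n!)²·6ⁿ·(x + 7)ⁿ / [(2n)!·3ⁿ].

The ratio of consecutive coefficients is (n+1)²/[(2n+1)·(2n+2)] · 6/3 → 1/2.
Thus R = 1/(1/2) = 2.

R = 2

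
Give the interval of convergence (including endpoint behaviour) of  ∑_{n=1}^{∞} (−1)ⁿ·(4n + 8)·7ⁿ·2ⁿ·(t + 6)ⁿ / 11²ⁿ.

Apply the ratio test: |a_{n+1}| / |a_n| = [(4(n+1) + 8)/(4n + 8)] · 7·2/121, which tends to 14/121 as n → ∞.
Thus R = 1/(14/121) = 121/14.
At t = 37/14: the terms do not tend to 0, so the series diverges.
Endpoint t = -205/14: the terms do not tend to 0, so the series diverges.

(-205/14, 37/14)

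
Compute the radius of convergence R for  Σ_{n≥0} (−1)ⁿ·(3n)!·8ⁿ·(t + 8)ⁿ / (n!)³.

R = 1/216

By the ratio test, |a_{n+1}/a_n| = (3n+1)·(3n+2)·(3n+3)/(n+1)³ · 8 → 216.
Hence the series converges for |t + 8| < 1/(216) = 1/216, so the radius of convergence is 1/216.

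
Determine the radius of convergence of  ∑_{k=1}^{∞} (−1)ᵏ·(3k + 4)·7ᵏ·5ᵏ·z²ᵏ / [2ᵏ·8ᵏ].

R = 4√35/35

The ratio of consecutive coefficients is [(3(k+1) + 4)/(3k + 4)] · 7·5/(2·8) → 35/16.
Successive powers of z differ by 2, so the series converges when |z|² · 35/16 < 1, i.e. |z| < √(16/35). So R = 4√35/35.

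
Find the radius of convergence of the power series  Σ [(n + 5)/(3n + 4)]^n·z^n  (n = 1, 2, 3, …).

Root test: |a_n|^(1/n) = (n + 5)/(3n + 4) → 1/3.
Thus R = 1/(1/3) = 3.

R = 3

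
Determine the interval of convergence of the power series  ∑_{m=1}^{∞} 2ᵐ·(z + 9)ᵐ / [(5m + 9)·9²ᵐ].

[-99/2, 63/2)

Ratio test: |a_{m+1}/a_m| = [(5m + 9)/(5(m+1) + 9)] · 2/81 → 2/81 as m → ∞.
Convergence for |z + 9| · 2/81 < 1, i.e. |z + 9| < 81/2. So R = 81/2.
Check z = 63/2: the terms are asymptotic to a nonzero constant times 1/m, so the series diverges by limit comparison with Σ 1/m.
When z = -99/2, the terms alternate in sign and decrease monotonically to 0 in absolute value (size ~ c/m), so the alternating series test gives convergence.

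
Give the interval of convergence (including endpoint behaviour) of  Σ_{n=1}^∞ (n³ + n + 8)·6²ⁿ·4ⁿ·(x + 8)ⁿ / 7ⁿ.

The ratio of consecutive coefficients is [((n+1)³ + (n+1) + 8)/(n³ + n + 8)] · 36·4/7 → 144/7.
Hence the series converges for |x + 8| < 1/(144/7) = 7/144, so the radius of convergence is 7/144.
Endpoint x = -1145/144: the n-th term does not approach 0; divergence by the term test.
When x = -1159/144, the n-th term does not approach 0; divergence by the term test.

(-1159/144, -1145/144)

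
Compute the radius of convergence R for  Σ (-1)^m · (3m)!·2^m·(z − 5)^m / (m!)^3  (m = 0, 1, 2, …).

Apply the ratio test: |a_{m+1}| / |a_m| = (3m+1)·(3m+2)·(3m+3)/(m+1)³ · 2, which tends to 54 as m → ∞.
The series converges when 54 · |z − 5| < 1, giving R = 1/54.

R = 1/54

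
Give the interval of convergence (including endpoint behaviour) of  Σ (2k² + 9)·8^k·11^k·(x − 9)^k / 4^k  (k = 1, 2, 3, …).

Ratio test: |a_{k+1}/a_k| = [(2(k+1)² + 9)/(2k² + 9)] · 8·11/4 → 22 as k → ∞.
Hence the series converges for |x − 9| < 1/(22) = 1/22, so the radius of convergence is 1/22.
Check x = 199/22: the terms have absolute value of order k², which does not tend to 0, so the series diverges by the divergence test.
When x = 197/22, the k-th term does not approach 0; divergence by the term test.

(197/22, 199/22)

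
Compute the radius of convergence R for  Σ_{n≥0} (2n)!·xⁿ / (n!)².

R = 1/4

Ratio test: |a_{n+1}/a_n| = (2n+1)·(2n+2)/(n+1)² → 4 as n → ∞.
Hence the series converges for |x| < 1/(4) = 1/4, so the radius of convergence is 1/4.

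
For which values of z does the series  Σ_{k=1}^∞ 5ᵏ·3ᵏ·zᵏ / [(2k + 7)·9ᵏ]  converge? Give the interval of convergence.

[-3/5, 3/5)

Apply the ratio test: |a_{k+1}| / |a_k| = [(2k + 7)/(2(k+1) + 7)] · 5·3/9, which tends to 5/3 as k → ∞.
Thus R = 1/(5/3) = 3/5.
At z = 3/5: comparison with the harmonic series Σ 1/k shows the series diverges.
At z = -3/5: the terms alternate in sign and decrease monotonically to 0 in absolute value (size ~ c/k), so the alternating series test gives convergence.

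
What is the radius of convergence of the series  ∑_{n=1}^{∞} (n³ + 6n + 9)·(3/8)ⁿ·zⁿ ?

Ratio test: |a_{n+1}/a_n| = [((n+1)³ + 6(n+1) + 9)/(n³ + 6n + 9)] · 3/8 → 3/8 as n → ∞.
Thus R = 1/(3/8) = 8/3.

R = 8/3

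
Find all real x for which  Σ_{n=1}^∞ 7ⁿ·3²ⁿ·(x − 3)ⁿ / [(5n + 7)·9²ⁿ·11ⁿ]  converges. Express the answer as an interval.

The ratio of consecutive coefficients is [(5n + 7)/(5(n+1) + 7)] · 7·9/(81·11) → 7/99.
Thus R = 1/(7/99) = 99/7.
Check x = 120/7: comparison with the harmonic series Σ 1/n shows the series diverges.
At x = -78/7: the terms alternate in sign and decrease monotonically to 0 in absolute value (size ~ c/n), so the alternating series test gives convergence.

[-78/7, 120/7)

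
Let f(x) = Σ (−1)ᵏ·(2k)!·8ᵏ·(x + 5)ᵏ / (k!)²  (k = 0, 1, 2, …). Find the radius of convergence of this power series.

R = 1/32

The ratio of consecutive coefficients is (2k+1)·(2k+2)/(k+1)² · 8 → 32.
Hence the series converges for |x + 5| < 1/(32) = 1/32, so the radius of convergence is 1/32.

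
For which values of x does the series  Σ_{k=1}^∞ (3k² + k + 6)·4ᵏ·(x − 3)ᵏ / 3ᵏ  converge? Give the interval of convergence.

The ratio of consecutive coefficients is [(3(k+1)² + (k+1) + 6)/(3k² + k + 6)] · 4/3 → 4/3.
Thus R = 1/(4/3) = 3/4.
Check x = 15/4: the terms have absolute value of order k², which does not tend to 0, so the series diverges by the divergence test.
At x = 9/4: the k-th term does not approach 0; divergence by the term test.

(9/4, 15/4)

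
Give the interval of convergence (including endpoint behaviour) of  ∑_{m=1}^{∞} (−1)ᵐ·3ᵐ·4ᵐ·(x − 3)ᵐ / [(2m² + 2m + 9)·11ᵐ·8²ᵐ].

[-167/3, 185/3]

Apply the ratio test: |a_{m+1}| / |a_m| = [(2m² + 2m + 9)/(2(m+1)² + 2(m+1) + 9)] · 3·4/(11·64), which tends to 3/176 as m → ∞.
The series converges when 3/176 · |x − 3| < 1, giving R = 176/3.
At x = 185/3: absolute convergence follows by limit comparison with Σ 1/m².
When x = -167/3, the terms are on the order of 1/m², so the series converges absolutely by comparison with the p-series (p = 2 > 1).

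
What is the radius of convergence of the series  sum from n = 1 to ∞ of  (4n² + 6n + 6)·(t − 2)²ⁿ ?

R = 1

By the ratio test, |a_{n+1}/a_n| = (4(n+1)² + 6(n+1) + 6)/(4n² + 6n + 6) → 1.
Since the exponent of (t − 2) increases by 2 each term, convergence requires |t − 2|² < 1, hence R = 1.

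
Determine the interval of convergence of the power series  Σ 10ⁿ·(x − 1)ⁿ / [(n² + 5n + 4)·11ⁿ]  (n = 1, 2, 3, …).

Ratio test: |a_{n+1}/a_n| = [(n² + 5n + 4)/((n+1)² + 5(n+1) + 4)] · 10/11 → 10/11 as n → ∞.
Convergence for |x − 1| · 10/11 < 1, i.e. |x − 1| < 11/10. So R = 11/10.
When x = 21/10, the series is dominated by a constant times Σ 1/n², which converges (p = 2 > 1).
Endpoint x = -1/10: the terms are on the order of 1/n², so the series converges absolutely by comparison with the p-series (p = 2 > 1).

[-1/10, 21/10]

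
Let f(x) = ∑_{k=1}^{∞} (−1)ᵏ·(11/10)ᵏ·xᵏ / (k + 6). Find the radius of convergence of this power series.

R = 10/11

Ratio test: |a_{k+1}/a_k| = [(k + 6)/((k+1) + 6)] · 11/10 → 11/10 as k → ∞.
Convergence for |x| · 11/10 < 1, i.e. |x| < 10/11. So R = 10/11.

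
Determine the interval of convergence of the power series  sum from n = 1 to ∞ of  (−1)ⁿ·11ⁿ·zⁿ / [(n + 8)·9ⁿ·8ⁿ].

(-72/11, 72/11]

The ratio of consecutive coefficients is [(n + 8)/((n+1) + 8)] · 11/(9·8) → 11/72.
Convergence for |z| · 11/72 < 1, i.e. |z| < 72/11. So R = 72/11.
At z = 72/11: an alternating series whose terms decrease to 0 in absolute value, so it converges by the Leibniz criterion.
When z = -72/11, comparison with the harmonic series Σ 1/n shows the series diverges.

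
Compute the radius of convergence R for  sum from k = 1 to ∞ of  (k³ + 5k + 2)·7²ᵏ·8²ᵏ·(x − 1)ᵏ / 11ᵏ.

R = 11/3136

By the ratio test, |a_{k+1}/a_k| = [((k+1)³ + 5(k+1) + 2)/(k³ + 5k + 2)] · 49·64/11 → 3136/11.
Convergence for |x − 1| · 3136/11 < 1, i.e. |x − 1| < 11/3136. So R = 11/3136.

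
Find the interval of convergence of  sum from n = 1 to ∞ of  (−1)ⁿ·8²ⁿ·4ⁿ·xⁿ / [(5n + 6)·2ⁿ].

The ratio of consecutive coefficients is [(5n + 6)/(5(n+1) + 6)] · 64·4/2 → 128.
Hence the series converges for |x| < 1/(128) = 1/128, so the radius of convergence is 1/128.
At x = 1/128: convergence follows from the alternating series test (terms decrease monotonically to 0).
At x = -1/128: the terms are asymptotic to a nonzero constant times 1/n, so the series diverges by limit comparison with Σ 1/n.

(-1/128, 1/128]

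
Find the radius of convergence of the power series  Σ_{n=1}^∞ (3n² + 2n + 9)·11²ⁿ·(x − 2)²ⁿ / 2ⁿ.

Apply the ratio test: |a_{n+1}| / |a_n| = [(3(n+1)² + 2(n+1) + 9)/(3n² + 2n + 9)] · 121/2, which tends to 121/2 as n → ∞.
Since the exponent of (x − 2) increases by 2 each term, convergence requires |x − 2|² < 2/121, hence R = √2/11.

R = √2/11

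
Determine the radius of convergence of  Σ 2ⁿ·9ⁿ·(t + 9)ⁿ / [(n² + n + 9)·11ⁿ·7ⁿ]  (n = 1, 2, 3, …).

R = 77/18

Apply the ratio test: |a_{n+1}| / |a_n| = [(n² + n + 9)/((n+1)² + (n+1) + 9)] · 2·9/(11·7), which tends to 18/77 as n → ∞.
The series converges when 18/77 · |t + 9| < 1, giving R = 77/18.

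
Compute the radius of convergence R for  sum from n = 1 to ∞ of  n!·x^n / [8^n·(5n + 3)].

R = 0

Apply the ratio test: |a_{n+1}| / |a_n| = (n+1) · 1/8 · (5n + 3)/(5(n+1) + 3), which tends to ∞ as n → ∞.
The terms grow without bound for any x ≠ 0, so R = 0 (convergence only at x = 0).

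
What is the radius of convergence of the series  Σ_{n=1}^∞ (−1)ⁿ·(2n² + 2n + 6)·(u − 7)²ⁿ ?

R = 1

Ratio test: |a_{n+1}/a_n| = (2(n+1)² + 2(n+1) + 6)/(2n² + 2n + 6) → 1 as n → ∞.
Successive powers of (u − 7) differ by 2, so the series converges when |u − 7|² · 1 < 1, i.e. |u − 7| < √(1) = 1. So R = 1.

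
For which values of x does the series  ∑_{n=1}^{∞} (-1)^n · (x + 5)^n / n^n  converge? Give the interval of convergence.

By the Cauchy root test, |a_n|^(1/n) = 1/n → 0.
Since the n-th root of |a_n| tends to 0, the series converges for all real x; R = ∞.

(−∞, ∞)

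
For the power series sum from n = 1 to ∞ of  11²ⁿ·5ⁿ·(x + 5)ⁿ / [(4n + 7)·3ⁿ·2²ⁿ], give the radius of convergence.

Ratio test: |a_{n+1}/a_n| = [(4n + 7)/(4(n+1) + 7)] · 121·5/(3·4) → 605/12 as n → ∞.
The series converges when 605/12 · |x + 5| < 1, giving R = 12/605.

R = 12/605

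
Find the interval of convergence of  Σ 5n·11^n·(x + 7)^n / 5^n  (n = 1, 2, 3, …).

Apply the ratio test: |a_{n+1}| / |a_n| = [5(n+1)/5n] · 11/5, which tends to 11/5 as n → ∞.
Convergence for |x + 7| · 11/5 < 1, i.e. |x + 7| < 5/11. So R = 5/11.
When x = -72/11, the terms do not tend to 0, so the series diverges.
At x = -82/11: the n-th term does not approach 0; divergence by the term test.

(-82/11, -72/11)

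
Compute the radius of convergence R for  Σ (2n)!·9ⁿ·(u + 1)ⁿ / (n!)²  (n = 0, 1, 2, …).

R = 1/36

Ratio test: |a_{n+1}/a_n| = (2n+1)·(2n+2)/(n+1)² · 9 → 36 as n → ∞.
Convergence for |u + 1| · 36 < 1, i.e. |u + 1| < 1/36. So R = 1/36.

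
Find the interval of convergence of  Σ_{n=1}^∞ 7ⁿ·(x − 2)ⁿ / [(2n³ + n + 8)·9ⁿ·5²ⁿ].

[-211/7, 239/7]

Apply the ratio test: |a_{n+1}| / |a_n| = [(2n³ + n + 8)/(2(n+1)³ + (n+1) + 8)] · 7/(9·25), which tends to 7/225 as n → ∞.
Thus R = 1/(7/225) = 225/7.
When x = 239/7, the series is dominated by a constant times Σ 1/n³, which converges (p = 3 > 1).
Endpoint x = -211/7: the series is dominated by a constant times Σ 1/n³, which converges (p = 3 > 1).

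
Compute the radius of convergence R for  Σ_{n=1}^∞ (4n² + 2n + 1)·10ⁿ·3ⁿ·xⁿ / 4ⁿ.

R = 2/15

The ratio of consecutive coefficients is [(4(n+1)² + 2(n+1) + 1)/(4n² + 2n + 1)] · 10·3/4 → 15/2.
Convergence for |x| · 15/2 < 1, i.e. |x| < 2/15. So R = 2/15.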